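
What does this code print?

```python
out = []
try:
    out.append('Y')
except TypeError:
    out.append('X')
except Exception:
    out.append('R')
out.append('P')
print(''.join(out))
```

Execution trace: 'Y' (try body, no exception) → 'P' (after the try/except). Output: YP

Answer: YP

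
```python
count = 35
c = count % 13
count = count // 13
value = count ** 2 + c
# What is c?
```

Trace:
`count = 35` → count = 35
`c = count % 13` → c = 9
`count = count // 13` → count = 2
`value = count ** 2 + c` → value = 13
So c = 9

Answer: 9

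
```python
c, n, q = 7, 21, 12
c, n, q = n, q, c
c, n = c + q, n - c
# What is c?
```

Trace:
`c, n, q = 7, 21, 12` → c = 7; n = 21; q = 12
`c, n, q = n, q, c` → c = 21; n = 12; q = 7
`c, n = c + q, n - c` → c = 28; n = -9
So c = 28

Answer: 28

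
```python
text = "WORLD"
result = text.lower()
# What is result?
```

Trace:
`text = "WORLD"` → text = 'WORLD'
`result = text.lower()` → result = 'world'
So result = 'world'

Answer: 'world'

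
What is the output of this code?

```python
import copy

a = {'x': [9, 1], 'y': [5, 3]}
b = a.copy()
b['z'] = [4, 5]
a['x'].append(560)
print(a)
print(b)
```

Key concept: shallow copy of dict with mutable values.
Step by step:
`a = {'x': [9, 1], 'y': [5, 3]}` → a = {'x': [9, 1], 'y': [5, 3]}
`b = a.copy()` → b = {'x': [9, 1], 'y': [5, 3]}
`b['z'] = [4, 5]` → b = {'x': [9, 1], 'y': [5, 3], 'z': [4, 5]}
`a['x'].append(560)` → a = {'x': [9, 1, 560], 'y': [5, 3]}; b = {'x': [9, 1, 560], 'y': [5, 3], 'z': [4, 5]}
`print(a)` → prints {'x': [9, 1, 560], 'y': [5, 3]}
`print(b)` → prints {'x': [9, 1, 560], 'y': [5, 3], 'z': [4, 5]}

Answer:
{'x': [9, 1, 560], 'y': [5, 3]}
{'x': [9, 1, 560], 'y': [5, 3], 'z': [4, 5]}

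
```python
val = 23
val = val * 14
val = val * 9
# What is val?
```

Trace:
`val = 23` → val = 23
`val = val * 14` → val = 322
`val = val * 9` → val = 2898
So val = 2898

Answer: 2898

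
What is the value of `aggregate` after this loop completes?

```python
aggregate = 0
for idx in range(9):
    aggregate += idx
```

Sum of 0 to 8 = 36
`aggregate` takes the values: 0 → 1 → 3 → 6 → 10 → 15 → 21 → 28 → 36

Answer: 36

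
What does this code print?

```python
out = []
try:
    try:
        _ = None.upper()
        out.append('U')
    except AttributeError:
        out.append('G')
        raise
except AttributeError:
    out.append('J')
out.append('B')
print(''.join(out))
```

Execution trace: 'G' (inner except AttributeError) → 'J' (outer except AttributeError) → 'B' (after the try/except). Output: GJB

Answer: GJB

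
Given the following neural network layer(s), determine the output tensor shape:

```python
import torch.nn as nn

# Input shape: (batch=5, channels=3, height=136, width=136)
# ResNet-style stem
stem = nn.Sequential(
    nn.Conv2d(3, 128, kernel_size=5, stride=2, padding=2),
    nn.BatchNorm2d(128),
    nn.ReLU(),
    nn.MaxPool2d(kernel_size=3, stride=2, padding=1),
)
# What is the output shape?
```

Input: (5, 3, 136, 136) -> after Conv2d 5x5 stride=2: (5, 128, 68, 68) -> Output: (5, 128, 34, 34)

Answer: (5, 128, 34, 34)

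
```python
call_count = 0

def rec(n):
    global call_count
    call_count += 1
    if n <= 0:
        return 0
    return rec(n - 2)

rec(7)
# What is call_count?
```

Linear recursion stepping by 2: 5 calls from n=7 down to ≤0.

Answer: 5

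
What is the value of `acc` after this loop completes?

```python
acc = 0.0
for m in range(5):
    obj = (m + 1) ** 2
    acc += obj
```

Sum of squared losses 1² + 2² + ... + 5²
`acc` takes the values: 0.0 → 1.0 → 5.0 → 14.0 → 30.0 → 55.0

Answer: 55.0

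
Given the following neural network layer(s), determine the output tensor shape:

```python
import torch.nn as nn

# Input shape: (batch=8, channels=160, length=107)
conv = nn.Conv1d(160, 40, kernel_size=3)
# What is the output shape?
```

Input: (8, 160, 107) -> Output: (8, 40, 105)

Answer: (8, 40, 105)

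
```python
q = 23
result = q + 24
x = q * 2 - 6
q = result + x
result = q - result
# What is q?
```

Trace:
`q = 23` → q = 23
`result = q + 24` → result = 47
`x = q * 2 - 6` → x = 40
`q = result + x` → q = 87
`result = q - result` → result = 40
So q = 87

Answer: 87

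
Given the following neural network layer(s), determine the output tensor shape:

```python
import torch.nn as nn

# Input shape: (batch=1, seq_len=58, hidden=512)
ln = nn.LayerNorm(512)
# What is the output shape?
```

Input: (1, 58, 512) -> Output: (1, 58, 512)

Answer: (1, 58, 512)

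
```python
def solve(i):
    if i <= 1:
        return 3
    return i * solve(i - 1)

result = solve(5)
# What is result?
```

solve(5) = 5 * 4 * 3 * 2 * 3 = 360

Answer: 360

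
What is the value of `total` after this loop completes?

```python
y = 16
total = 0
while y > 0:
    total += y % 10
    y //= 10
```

Sum digits of 16
`total` takes the values: 0 → 6 → 7

Answer: 7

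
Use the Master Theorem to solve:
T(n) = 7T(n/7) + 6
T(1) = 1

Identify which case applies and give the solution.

a=7, b=7, f(n)=6. log_7(7) = 1. Since c=0 < 1, Case 1 applies: T(n) = Θ(n^log_b(a)) = O(n).

Answer: O(n) - Case 1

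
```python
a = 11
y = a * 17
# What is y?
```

Trace:
`a = 11` → a = 11
`y = a * 17` → y = 187
So y = 187

Answer: 187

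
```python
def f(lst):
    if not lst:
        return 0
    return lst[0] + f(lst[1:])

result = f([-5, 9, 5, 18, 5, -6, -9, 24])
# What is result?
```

(-5) + 9 + 5 + 18 + 5 + (-6) + (-9) + 24 + 0 = 41

Answer: 41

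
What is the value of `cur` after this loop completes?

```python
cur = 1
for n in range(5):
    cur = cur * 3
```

Multiply by 3, 5 times: 1 * 3^5 = 243
`cur` takes the values: 1 → 3 → 9 → 27 → 81 → 243

Answer: 243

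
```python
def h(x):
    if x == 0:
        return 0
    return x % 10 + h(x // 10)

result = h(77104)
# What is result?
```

Sum of digits of 77104: 4 + 0 + 1 + 7 + 7 = 19

Answer: 19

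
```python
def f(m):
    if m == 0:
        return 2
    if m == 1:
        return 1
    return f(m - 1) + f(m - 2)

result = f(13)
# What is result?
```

Build up from base cases: f(0)=2, f(1)=1, f(2)=3, f(3)=4, f(4)=7, f(5)=11, f(6)=18, ..., f(13)=521

Answer: 521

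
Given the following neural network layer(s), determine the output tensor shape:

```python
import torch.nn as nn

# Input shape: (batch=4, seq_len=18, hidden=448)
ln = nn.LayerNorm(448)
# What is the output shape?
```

Input: (4, 18, 448) -> Output: (4, 18, 448)

Answer: (4, 18, 448)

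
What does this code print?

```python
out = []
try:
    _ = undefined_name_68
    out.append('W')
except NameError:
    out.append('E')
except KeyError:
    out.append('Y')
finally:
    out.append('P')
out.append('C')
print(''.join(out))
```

Execution trace: 'E' (except NameError) → 'P' (finally) → 'C' (after the try/except). Output: EPC

Answer: EPC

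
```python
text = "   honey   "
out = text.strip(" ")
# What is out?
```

Trace:
`text = "   honey   "` → text = '   honey   '
`out = text.strip(" ")` → out = 'honey'
So out = 'honey'

Answer: 'honey'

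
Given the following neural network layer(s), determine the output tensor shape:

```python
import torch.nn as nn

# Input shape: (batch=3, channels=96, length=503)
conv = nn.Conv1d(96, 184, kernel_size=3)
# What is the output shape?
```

Input: (3, 96, 503) -> Output: (3, 184, 501)

Answer: (3, 184, 501)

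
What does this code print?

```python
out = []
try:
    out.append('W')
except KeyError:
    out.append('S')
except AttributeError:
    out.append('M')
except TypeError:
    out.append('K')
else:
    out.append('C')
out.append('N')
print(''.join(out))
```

Execution trace: 'W' (try body, no exception) → 'C' (else) → 'N' (after the try/except). Output: WCN

Answer: WCN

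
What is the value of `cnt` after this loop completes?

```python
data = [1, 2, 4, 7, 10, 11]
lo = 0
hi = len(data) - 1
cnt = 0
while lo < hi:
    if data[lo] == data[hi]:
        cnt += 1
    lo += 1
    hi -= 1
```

Count matching pairs from ends
`cnt` takes the values: 0

Answer: 0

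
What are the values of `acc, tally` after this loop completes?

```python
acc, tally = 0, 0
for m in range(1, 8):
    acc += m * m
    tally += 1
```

Sum of squares and count
`acc, tally` takes the values: (0, 0) → (1, 0) → (1, 1) → (5, 1) → (5, 2) → (14, 2) → (14, 3) → (30, 3) → (30, 4) → (55, 4) → (55, 5) → (91, 5) → (91, 6) → (140, 6) → (140, 7)

Answer: 140, 7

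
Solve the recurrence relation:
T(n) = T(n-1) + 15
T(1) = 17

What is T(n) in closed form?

Unrolling: T(n) = T(1) + 15·(n-1) = 17 + 15(n-1) = 15n + 2.

Answer: T(n) = 15n + 2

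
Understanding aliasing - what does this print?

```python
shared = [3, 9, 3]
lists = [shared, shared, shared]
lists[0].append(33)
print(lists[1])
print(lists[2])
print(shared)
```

Key concept: list of same reference.
Step by step:
`shared = [3, 9, 3]` → shared = [3, 9, 3]
`lists = [shared, shared, shared]` → lists = [[3, 9, 3], [3, 9, 3], [3, 9, 3]]
`lists[0].append(33)` → shared = [3, 9, 3, 33]; lists = [[3, 9, 3, 33], [3, 9, 3, 33], [3, 9, 3, 33]]
`print(lists[1])` → prints [3, 9, 3, 33]
`print(lists[2])` → prints [3, 9, 3, 33]
`print(shared)` → prints [3, 9, 3, 33]

Answer:
[3, 9, 3, 33]
[3, 9, 3, 33]
[3, 9, 3, 33]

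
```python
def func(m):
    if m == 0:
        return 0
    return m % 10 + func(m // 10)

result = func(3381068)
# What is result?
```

Sum of digits of 3381068: 8 + 6 + 0 + 1 + 8 + 3 + 3 = 29

Answer: 29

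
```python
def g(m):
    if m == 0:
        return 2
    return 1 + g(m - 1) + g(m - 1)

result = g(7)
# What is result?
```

g(m) = 1 + 2·g(m-1), g(0)=2. Closed form: (2+1)·2^7 - 1 = 383.

Answer: 383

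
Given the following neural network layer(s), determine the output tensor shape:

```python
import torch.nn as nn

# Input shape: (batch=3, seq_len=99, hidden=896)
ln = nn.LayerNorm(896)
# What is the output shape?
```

Input: (3, 99, 896) -> Output: (3, 99, 896)

Answer: (3, 99, 896)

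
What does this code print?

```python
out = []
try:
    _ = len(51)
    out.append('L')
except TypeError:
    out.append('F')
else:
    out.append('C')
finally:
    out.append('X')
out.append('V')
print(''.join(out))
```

Execution trace: 'F' (except TypeError) → 'X' (finally) → 'V' (after the try/except). Output: FXV

Answer: FXV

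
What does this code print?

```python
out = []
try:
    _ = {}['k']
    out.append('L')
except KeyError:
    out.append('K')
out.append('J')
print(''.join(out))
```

Execution trace: 'K' (except KeyError) → 'J' (after the try/except). Output: KJ

Answer: KJ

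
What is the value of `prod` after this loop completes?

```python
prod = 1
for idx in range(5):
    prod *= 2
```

2^5 = 32
`prod` takes the values: 1 → 2 → 4 → 8 → 16 → 32

Answer: 32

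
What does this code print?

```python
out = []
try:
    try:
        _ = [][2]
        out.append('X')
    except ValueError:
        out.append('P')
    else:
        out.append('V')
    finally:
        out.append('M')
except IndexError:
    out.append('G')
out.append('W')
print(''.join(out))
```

Execution trace: 'M' (finally) → 'G' (outer except IndexError) → 'W' (after the try/except). Output: MGW

Answer: MGW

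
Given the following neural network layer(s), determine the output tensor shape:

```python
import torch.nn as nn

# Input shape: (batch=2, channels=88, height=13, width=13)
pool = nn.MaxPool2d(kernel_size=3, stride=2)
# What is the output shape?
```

Input: (2, 88, 13, 13) -> Output: (2, 88, 6, 6)

Answer: (2, 88, 6, 6)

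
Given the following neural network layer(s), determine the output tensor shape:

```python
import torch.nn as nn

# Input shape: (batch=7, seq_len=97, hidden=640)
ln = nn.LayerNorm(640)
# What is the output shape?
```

Input: (7, 97, 640) -> Output: (7, 97, 640)

Answer: (7, 97, 640)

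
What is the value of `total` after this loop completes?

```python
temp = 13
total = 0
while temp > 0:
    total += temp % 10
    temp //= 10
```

Sum digits of 13
`total` takes the values: 0 → 3 → 4

Answer: 4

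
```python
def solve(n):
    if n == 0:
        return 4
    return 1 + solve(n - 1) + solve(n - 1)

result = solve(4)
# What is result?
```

solve(n) = 1 + 2·solve(n-1), solve(0)=4. Closed form: (4+1)·2^4 - 1 = 79.

Answer: 79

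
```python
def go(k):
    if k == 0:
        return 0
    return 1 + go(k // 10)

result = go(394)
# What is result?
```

Count of digits of 394: 3

Answer: 3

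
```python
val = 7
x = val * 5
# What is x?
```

Trace:
`val = 7` → val = 7
`x = val * 5` → x = 35
So x = 35

Answer: 35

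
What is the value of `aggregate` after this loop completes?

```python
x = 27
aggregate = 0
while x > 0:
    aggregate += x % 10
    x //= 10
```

Sum digits of 27
`aggregate` takes the values: 0 → 7 → 9

Answer: 9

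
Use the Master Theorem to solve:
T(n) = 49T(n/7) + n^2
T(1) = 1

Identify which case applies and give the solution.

a=49, b=7, f(n)=n^2. log_7(49) = 2. Since c=2 = 2, Case 2 applies: T(n) = Θ(n^log_b(a) · log n) = O(n^2 log n).

Answer: O(n^2 log n) - Case 2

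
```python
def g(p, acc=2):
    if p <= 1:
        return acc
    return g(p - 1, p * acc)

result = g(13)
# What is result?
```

Accumulator trace (n, acc): (13, 2) -> (12, 26) -> (11, 312) -> (10, 3432) -> (9, 34320) -> (8, 308880) -> (7, 2471040) -> (6, 17297280) -> (5, 103783680) -> (4, 518918400) -> (3, 2075673600) -> (2, 6227020800) -> (1, 12454041600) -> return 12454041600

Answer: 12454041600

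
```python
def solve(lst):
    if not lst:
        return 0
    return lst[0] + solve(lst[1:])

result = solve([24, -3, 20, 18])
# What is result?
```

24 + (-3) + 20 + 18 + 0 = 59

Answer: 59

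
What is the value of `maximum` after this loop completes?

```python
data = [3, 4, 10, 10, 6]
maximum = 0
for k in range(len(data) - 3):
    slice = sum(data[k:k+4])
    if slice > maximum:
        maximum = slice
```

Max sum of 4-element window in [3, 4, 10, 10, 6]
`maximum` takes the values: 0 → 27 → 30

Answer: 30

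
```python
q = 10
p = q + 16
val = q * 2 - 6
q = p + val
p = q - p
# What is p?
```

Trace:
`q = 10` → q = 10
`p = q + 16` → p = 26
`val = q * 2 - 6` → val = 14
`q = p + val` → q = 40
`p = q - p` → p = 14
So p = 14

Answer: 14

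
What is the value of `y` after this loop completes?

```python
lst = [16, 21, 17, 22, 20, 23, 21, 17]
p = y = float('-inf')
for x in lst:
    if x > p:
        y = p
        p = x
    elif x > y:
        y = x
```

Second largest (with repeats) in [16, 21, 17, 22, 20, 23, 21, 17]
`y` takes the values: -inf → 16 → 17 → 21 → 22

Answer: 22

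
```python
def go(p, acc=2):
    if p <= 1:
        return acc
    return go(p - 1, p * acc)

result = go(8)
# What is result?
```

Accumulator trace (n, acc): (8, 2) -> (7, 16) -> (6, 112) -> (5, 672) -> (4, 3360) -> (3, 13440) -> (2, 40320) -> (1, 80640) -> return 80640

Answer: 80640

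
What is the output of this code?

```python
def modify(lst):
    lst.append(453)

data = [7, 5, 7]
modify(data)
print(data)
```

Key concept: function modifies passed list.
Step by step:
`data = [7, 5, 7]` → data = [7, 5, 7]
`modify(data)` → data = [7, 5, 7, 453]
`print(data)` → prints [7, 5, 7, 453]

Answer: [7, 5, 7, 453]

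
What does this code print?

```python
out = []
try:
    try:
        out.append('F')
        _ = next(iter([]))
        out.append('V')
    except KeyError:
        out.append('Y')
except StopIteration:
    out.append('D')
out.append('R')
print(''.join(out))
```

Execution trace: 'F' (try body) → 'D' (outer except StopIteration) → 'R' (after the try/except). Output: FDR

Answer: FDR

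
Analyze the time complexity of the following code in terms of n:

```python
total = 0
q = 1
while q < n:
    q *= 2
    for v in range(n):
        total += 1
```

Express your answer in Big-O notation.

Each loop level contributes: log n × n. Multiplying the contributions gives O(n log n).

Answer: O(n log n)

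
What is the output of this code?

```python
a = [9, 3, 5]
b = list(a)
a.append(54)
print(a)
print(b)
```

Key concept: list() constructor creates copy.
Step by step:
`a = [9, 3, 5]` → a = [9, 3, 5]
`b = list(a)` → b = [9, 3, 5]
`a.append(54)` → a = [9, 3, 5, 54]
`print(a)` → prints [9, 3, 5, 54]
`print(b)` → prints [9, 3, 5]

Answer:
[9, 3, 5, 54]
[9, 3, 5]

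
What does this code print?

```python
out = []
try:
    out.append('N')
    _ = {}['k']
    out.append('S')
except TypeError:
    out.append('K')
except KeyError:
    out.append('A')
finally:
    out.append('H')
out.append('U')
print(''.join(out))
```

Execution trace: 'N' (try body) → 'A' (except KeyError) → 'H' (finally) → 'U' (after the try/except). Output: NAHU

Answer: NAHU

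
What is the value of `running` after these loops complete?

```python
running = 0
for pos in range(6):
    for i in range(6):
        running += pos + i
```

Sum of all pos+i for pos,i in 6x6
`running` takes the values: 0 → 1 → 3 → 6 → 10 → 15 → 16 → 18 → 21 → 25 → 30 → 36 → 38 → 41 → 45 → 50 → 56 → 63 → 66 → 70 → 75 → 81 → 88 → 96 → 100 → 105 → 111 → 118 → 126 → 135 → 140 → 146 → 153 → 161 → 170 → 180

Answer: 180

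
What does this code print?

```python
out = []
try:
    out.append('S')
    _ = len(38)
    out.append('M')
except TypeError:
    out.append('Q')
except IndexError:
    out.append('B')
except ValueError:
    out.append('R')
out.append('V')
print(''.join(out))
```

Execution trace: 'S' (try body) → 'Q' (except TypeError) → 'V' (after the try/except). Output: SQV

Answer: SQV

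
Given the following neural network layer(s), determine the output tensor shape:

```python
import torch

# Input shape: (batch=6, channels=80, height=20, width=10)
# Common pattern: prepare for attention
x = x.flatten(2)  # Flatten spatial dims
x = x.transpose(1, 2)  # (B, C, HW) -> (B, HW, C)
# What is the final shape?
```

Input: (6, 80, 20, 10) -> after flatten(2): (6, 80, 200) -> Output: (6, 200, 80)

Answer: (6, 200, 80)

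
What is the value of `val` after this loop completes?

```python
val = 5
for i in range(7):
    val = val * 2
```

Multiply by 2, 7 times: 5 * 2^7 = 640
`val` takes the values: 5 → 10 → 20 → 40 → 80 → 160 → 320 → 640

Answer: 640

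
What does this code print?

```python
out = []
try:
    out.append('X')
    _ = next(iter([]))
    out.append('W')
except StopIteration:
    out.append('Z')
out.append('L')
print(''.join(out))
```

Execution trace: 'X' (try body) → 'Z' (except StopIteration) → 'L' (after the try/except). Output: XZL

Answer: XZL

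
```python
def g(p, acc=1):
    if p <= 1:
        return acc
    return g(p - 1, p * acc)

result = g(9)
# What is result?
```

Accumulator trace (n, acc): (9, 1) -> (8, 9) -> (7, 72) -> (6, 504) -> (5, 3024) -> (4, 15120) -> (3, 60480) -> (2, 181440) -> (1, 362880) -> return 362880

Answer: 362880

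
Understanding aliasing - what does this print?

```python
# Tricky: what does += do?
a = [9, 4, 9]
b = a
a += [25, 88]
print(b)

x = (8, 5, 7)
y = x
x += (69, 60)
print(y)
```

Key concept: += behavior differs for mutable vs immutable.
Step by step:
`a = [9, 4, 9]` → a = [9, 4, 9]
`b = a` → b = [9, 4, 9] (same object as a)
`a += [25, 88]` → a = [9, 4, 9, 25, 88] (same object as b); b = [9, 4, 9, 25, 88] (same object as a)
`print(b)` → prints [9, 4, 9, 25, 88]
`x = (8, 5, 7)` → x = (8, 5, 7)
`y = x` → y = (8, 5, 7)
`x += (69, 60)` → x = (8, 5, 7, 69, 60)
`print(y)` → prints (8, 5, 7)

Answer:
[9, 4, 9, 25, 88]
(8, 5, 7)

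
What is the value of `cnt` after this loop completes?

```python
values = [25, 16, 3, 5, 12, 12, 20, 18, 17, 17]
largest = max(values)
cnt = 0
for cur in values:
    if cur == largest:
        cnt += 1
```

Count of max value 25 in [25, 16, 3, 5, 12, 12, 20, 18, 17, 17]
`cnt` takes the values: 0 → 1

Answer: 1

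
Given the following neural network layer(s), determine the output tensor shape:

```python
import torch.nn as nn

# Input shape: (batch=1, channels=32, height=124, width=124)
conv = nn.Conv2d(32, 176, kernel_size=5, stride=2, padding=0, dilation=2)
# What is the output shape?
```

Input: (1, 32, 124, 124) -> Output: (1, 176, 58, 58)

Answer: (1, 176, 58, 58)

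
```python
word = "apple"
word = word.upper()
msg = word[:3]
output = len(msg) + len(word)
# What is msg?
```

Trace:
`word = "apple"` → word = 'apple'
`word = word.upper()` → word = 'APPLE'
`msg = word[:3]` → msg = 'APP'
`output = len(msg) + len(word)` → output = 8
So msg = 'APP'

Answer: 'APP'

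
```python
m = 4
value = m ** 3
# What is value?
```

Trace:
`m = 4` → m = 4
`value = m ** 3` → value = 64
So value = 64

Answer: 64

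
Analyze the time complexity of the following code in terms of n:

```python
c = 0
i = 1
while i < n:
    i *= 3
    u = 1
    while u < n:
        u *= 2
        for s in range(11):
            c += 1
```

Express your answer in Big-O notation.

Each loop level contributes: log n × log n × 1. Multiplying the contributions gives O(log² n).

Answer: O(log² n)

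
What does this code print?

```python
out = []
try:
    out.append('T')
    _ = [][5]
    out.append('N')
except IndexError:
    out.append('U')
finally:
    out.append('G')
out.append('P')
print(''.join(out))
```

Execution trace: 'T' (try body) → 'U' (except IndexError) → 'G' (finally) → 'P' (after the try/except). Output: TUGP

Answer: TUGP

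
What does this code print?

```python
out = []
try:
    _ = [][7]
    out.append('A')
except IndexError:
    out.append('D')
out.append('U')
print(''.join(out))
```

Execution trace: 'D' (except IndexError) → 'U' (after the try/except). Output: DU

Answer: DU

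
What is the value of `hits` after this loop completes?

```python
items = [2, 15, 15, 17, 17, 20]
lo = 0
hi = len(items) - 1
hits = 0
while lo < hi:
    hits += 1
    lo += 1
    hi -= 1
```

Iterations until pointers meet (list length 6)
`hits` takes the values: 0 → 1 → 2 → 3

Answer: 3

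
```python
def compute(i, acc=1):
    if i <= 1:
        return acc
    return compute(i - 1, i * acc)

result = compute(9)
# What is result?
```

Accumulator trace (n, acc): (9, 1) -> (8, 9) -> (7, 72) -> (6, 504) -> (5, 3024) -> (4, 15120) -> (3, 60480) -> (2, 181440) -> (1, 362880) -> return 362880

Answer: 362880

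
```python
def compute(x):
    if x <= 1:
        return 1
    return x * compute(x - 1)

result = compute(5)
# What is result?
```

compute(5) = 5 * 4 * 3 * 2 * 1 = 120

Answer: 120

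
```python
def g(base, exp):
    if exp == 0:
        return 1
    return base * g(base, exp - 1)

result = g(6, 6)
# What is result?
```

g(6, 6) = 6 * 6 * 6 * 6 * 6 * 6 = 46656

Answer: 46656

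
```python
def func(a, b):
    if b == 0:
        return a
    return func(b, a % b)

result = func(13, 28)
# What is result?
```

func(13, 28) -> func(28, 13) -> func(13, 2) -> func(2, 1) -> func(1, 0) -> 1

Answer: 1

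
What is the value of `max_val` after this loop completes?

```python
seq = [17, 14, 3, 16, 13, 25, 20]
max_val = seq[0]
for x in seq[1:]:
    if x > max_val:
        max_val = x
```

Maximum of [17, 14, 3, 16, 13, 25, 20]
`max_val` takes the values: 17 → 25

Answer: 25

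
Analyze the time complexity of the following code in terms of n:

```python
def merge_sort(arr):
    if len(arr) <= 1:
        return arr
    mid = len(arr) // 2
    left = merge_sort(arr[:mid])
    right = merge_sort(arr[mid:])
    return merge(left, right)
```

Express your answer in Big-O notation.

This is Merge sort. Time complexity: O(n log n).

Answer: O(n log n)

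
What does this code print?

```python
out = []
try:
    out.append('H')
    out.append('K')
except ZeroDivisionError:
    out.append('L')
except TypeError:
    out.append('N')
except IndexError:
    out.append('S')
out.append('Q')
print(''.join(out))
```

Execution trace: 'H' (try body) → 'K' (try body, no exception) → 'Q' (after the try/except). Output: HKQ

Answer: HKQ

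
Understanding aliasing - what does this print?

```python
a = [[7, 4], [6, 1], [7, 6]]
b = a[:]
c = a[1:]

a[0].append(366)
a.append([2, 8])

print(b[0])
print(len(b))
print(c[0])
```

Key concept: slice with nested mutation.
Step by step:
`a = [[7, 4], [6, 1], [7, 6]]` → a = [[7, 4], [6, 1], [7, 6]]
`b = a[:]` → b = [[7, 4], [6, 1], [7, 6]]
`c = a[1:]` → c = [[6, 1], [7, 6]]
`a[0].append(366)` → a = [[7, 4, 366], [6, 1], [7, 6]]; b = [[7, 4, 366], [6, 1], [7, 6]]
`a.append([2, 8])` → a = [[7, 4, 366], [6, 1], [7, 6], [2, 8]]
`print(b[0])` → prints [7, 4, 366]
`print(len(b))` → prints 3
`print(c[0])` → prints [6, 1]

Answer:
[7, 4, 366]
3
[6, 1]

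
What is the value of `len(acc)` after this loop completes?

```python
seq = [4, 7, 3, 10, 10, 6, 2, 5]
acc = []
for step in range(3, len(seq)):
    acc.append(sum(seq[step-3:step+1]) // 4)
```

Number of 4-element averages
`acc` takes the values: [] → [6] → [6, 7] → [6, 7, 7] → [6, 7, 7, 7] → [6, 7, 7, 7, 5]
So `len(acc)` = 5

Answer: 5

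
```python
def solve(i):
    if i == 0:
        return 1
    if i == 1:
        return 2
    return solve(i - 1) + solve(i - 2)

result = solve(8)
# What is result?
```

Build up from base cases: solve(0)=1, solve(1)=2, solve(2)=3, solve(3)=5, solve(4)=8, solve(5)=13, solve(6)=21, ..., solve(8)=55

Answer: 55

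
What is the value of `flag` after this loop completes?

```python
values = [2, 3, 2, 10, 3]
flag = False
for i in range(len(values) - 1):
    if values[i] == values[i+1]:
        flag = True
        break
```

Check consecutive duplicates in [2, 3, 2, 10, 3]
`flag` takes the values: False

Answer: False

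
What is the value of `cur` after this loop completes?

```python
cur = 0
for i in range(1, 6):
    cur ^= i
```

XOR of 1 to 5
`cur` takes the values: 0 → 1 → 3 → 0 → 4 → 1

Answer: 1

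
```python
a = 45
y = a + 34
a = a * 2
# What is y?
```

Trace:
`a = 45` → a = 45
`y = a + 34` → y = 79
`a = a * 2` → a = 90
So y = 79

Answer: 79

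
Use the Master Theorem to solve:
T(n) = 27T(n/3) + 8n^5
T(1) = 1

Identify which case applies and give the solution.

a=27, b=3, f(n)=8n^5. log_3(27) = 3. Since c=5 > 3 and the regularity condition holds (27(n/3)^5 = (27/3^5)n^5 with 27/3^5 < 1), Case 3 applies: T(n) = Θ(f(n)) = O(n^5).

Answer: O(n^5) - Case 3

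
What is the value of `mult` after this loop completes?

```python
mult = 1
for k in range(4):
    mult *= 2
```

2^4 = 16
`mult` takes the values: 1 → 2 → 4 → 8 → 16

Answer: 16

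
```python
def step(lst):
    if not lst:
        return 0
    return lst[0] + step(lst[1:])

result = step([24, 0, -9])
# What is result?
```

24 + 0 + (-9) + 0 = 15

Answer: 15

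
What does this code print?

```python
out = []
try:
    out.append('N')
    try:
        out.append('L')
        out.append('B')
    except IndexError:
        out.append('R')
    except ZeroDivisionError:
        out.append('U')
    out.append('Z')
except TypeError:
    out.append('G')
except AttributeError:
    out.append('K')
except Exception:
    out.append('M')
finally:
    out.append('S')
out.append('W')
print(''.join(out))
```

Execution trace: 'N' (try body) → 'L' (inner try body) → 'B' (inner try body, no exception) → 'Z' (try body, no exception) → 'S' (finally) → 'W' (after the try/except). Output: NLBZSW

Answer: NLBZSW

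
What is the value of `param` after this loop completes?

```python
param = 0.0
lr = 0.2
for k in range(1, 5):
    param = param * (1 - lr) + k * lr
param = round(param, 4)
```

Moving average with lr=0.2
`param` takes the values: 0.0 → 0.2 → 0.56 → 1.048 → 1.6384

Answer: 1.6384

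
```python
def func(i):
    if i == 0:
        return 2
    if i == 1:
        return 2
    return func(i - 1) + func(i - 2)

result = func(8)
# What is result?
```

Build up from base cases: func(0)=2, func(1)=2, func(2)=4, func(3)=6, func(4)=10, func(5)=16, func(6)=26, ..., func(8)=68

Answer: 68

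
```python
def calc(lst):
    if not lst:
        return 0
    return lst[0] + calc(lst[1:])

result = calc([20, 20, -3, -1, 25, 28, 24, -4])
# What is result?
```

20 + 20 + (-3) + (-1) + 25 + 28 + 24 + (-4) + 0 = 109

Answer: 109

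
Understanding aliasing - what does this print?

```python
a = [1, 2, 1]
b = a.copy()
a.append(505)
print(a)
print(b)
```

Key concept: list.copy() creates independent copy.
Step by step:
`a = [1, 2, 1]` → a = [1, 2, 1]
`b = a.copy()` → b = [1, 2, 1]
`a.append(505)` → a = [1, 2, 1, 505]
`print(a)` → prints [1, 2, 1, 505]
`print(b)` → prints [1, 2, 1]

Answer:
[1, 2, 1, 505]
[1, 2, 1]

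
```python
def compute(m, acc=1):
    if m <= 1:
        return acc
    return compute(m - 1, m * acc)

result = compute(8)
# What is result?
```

Accumulator trace (n, acc): (8, 1) -> (7, 8) -> (6, 56) -> (5, 336) -> (4, 1680) -> (3, 6720) -> (2, 20160) -> (1, 40320) -> return 40320

Answer: 40320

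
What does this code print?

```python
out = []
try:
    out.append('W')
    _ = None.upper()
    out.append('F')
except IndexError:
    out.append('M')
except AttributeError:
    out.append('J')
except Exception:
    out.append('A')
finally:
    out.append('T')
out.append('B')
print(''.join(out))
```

Execution trace: 'W' (try body) → 'J' (except AttributeError) → 'T' (finally) → 'B' (after the try/except). Output: WJTB

Answer: WJTB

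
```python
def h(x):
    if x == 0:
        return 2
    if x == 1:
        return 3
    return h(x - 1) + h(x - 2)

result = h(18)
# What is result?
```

Build up from base cases: h(0)=2, h(1)=3, h(2)=5, h(3)=8, h(4)=13, h(5)=21, h(6)=34, ..., h(18)=10946

Answer: 10946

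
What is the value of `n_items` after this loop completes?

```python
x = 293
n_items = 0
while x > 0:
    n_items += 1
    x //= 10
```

Count digits by repeated division by 10
`n_items` takes the values: 0 → 1 → 2 → 3

Answer: 3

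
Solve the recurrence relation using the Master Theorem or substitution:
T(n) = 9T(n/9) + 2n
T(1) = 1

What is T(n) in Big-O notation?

By Master Theorem: a=9, b=9, f(n)=2n. Since log_9(9) = 1 and f(n) = Θ(n^1), Case 2 applies. T(n) = O(n log n).

Answer: O(n log n)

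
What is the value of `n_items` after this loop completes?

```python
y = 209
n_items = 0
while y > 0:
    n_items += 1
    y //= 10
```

Count digits by repeated division by 10
`n_items` takes the values: 0 → 1 → 2 → 3

Answer: 3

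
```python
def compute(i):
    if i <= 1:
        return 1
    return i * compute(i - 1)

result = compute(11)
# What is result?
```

compute(11) = 11 * 10 * 9 * 8 * 7 * 6 * 5 * 4 * 3 * 2 * 1 = 39916800

Answer: 39916800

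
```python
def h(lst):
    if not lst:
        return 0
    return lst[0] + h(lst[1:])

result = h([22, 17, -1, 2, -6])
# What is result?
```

22 + 17 + (-1) + 2 + (-6) + 0 = 34

Answer: 34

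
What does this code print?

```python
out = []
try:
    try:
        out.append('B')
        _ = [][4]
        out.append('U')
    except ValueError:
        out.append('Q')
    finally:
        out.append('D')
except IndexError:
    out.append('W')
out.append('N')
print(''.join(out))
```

Execution trace: 'B' (inner try body) → 'D' (inner finally) → 'W' (outer except IndexError) → 'N' (after the try/except). Output: BDWN

Answer: BDWN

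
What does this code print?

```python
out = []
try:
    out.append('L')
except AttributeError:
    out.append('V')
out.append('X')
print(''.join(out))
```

Execution trace: 'L' (try body, no exception) → 'X' (after the try/except). Output: LX

Answer: LX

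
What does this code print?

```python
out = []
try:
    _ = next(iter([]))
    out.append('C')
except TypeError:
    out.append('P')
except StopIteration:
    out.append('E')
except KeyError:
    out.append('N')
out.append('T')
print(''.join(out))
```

Execution trace: 'E' (except StopIteration) → 'T' (after the try/except). Output: ET

Answer: ET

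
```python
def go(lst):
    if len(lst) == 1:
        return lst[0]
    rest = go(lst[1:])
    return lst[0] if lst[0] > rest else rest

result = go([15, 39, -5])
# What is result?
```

Recursive max over [15, 39, -5] = 39

Answer: 39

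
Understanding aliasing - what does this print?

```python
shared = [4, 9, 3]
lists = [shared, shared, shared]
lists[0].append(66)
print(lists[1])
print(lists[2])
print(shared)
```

Key concept: list of same reference.
Step by step:
`shared = [4, 9, 3]` → shared = [4, 9, 3]
`lists = [shared, shared, shared]` → lists = [[4, 9, 3], [4, 9, 3], [4, 9, 3]]
`lists[0].append(66)` → shared = [4, 9, 3, 66]; lists = [[4, 9, 3, 66], [4, 9, 3, 66], [4, 9, 3, 66]]
`print(lists[1])` → prints [4, 9, 3, 66]
`print(lists[2])` → prints [4, 9, 3, 66]
`print(shared)` → prints [4, 9, 3, 66]

Answer:
[4, 9, 3, 66]
[4, 9, 3, 66]
[4, 9, 3, 66]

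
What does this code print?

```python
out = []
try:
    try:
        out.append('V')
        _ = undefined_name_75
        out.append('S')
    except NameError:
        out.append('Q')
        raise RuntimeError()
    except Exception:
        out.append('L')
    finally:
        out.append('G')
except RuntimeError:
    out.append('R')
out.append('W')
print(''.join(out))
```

Execution trace: 'V' (inner try body) → 'Q' (inner except NameError) → 'G' (inner finally) → 'R' (outer except RuntimeError) → 'W' (after the try/except). Output: VQGRW

Answer: VQGRW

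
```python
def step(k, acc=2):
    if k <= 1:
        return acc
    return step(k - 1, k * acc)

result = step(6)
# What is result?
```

Accumulator trace (n, acc): (6, 2) -> (5, 12) -> (4, 60) -> (3, 240) -> (2, 720) -> (1, 1440) -> return 1440

Answer: 1440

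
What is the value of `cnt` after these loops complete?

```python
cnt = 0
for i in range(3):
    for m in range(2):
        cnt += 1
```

3 * 2 = 6
`cnt` takes the values: 0 → 1 → 2 → 3 → 4 → 5 → 6

Answer: 6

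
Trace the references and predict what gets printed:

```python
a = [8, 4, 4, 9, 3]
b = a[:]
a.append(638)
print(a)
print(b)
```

Key concept: slice [:] creates copy.
Step by step:
`a = [8, 4, 4, 9, 3]` → a = [8, 4, 4, 9, 3]
`b = a[:]` → b = [8, 4, 4, 9, 3]
`a.append(638)` → a = [8, 4, 4, 9, 3, 638]
`print(a)` → prints [8, 4, 4, 9, 3, 638]
`print(b)` → prints [8, 4, 4, 9, 3]

Answer:
[8, 4, 4, 9, 3, 638]
[8, 4, 4, 9, 3]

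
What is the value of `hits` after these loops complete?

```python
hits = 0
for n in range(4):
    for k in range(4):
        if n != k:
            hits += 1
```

4² - 4 (exclude diagonal)
`hits` takes the values: 0 → 1 → 2 → 3 → 4 → 5 → 6 → 7 → 8 → 9 → 10 → 11 → 12

Answer: 12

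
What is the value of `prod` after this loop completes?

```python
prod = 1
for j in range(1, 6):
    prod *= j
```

5! = 120
`prod` takes the values: 1 → 2 → 6 → 24 → 120

Answer: 120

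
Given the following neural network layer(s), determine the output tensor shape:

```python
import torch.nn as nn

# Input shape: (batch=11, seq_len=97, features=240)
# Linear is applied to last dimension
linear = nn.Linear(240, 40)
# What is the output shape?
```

Input: (11, 97, 240) -> Output: (11, 97, 40)

Answer: (11, 97, 40)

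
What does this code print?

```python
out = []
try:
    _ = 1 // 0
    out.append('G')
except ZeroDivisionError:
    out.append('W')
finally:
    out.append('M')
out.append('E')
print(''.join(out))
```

Execution trace: 'W' (except ZeroDivisionError) → 'M' (finally) → 'E' (after the try/except). Output: WME

Answer: WME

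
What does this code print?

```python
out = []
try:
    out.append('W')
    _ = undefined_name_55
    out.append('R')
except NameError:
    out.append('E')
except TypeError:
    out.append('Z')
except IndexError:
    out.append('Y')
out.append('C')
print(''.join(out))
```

Execution trace: 'W' (try body) → 'E' (except NameError) → 'C' (after the try/except). Output: WEC

Answer: WEC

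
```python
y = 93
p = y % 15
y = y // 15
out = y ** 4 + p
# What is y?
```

Trace:
`y = 93` → y = 93
`p = y % 15` → p = 3
`y = y // 15` → y = 6
`out = y ** 4 + p` → out = 1299
So y = 6

Answer: 6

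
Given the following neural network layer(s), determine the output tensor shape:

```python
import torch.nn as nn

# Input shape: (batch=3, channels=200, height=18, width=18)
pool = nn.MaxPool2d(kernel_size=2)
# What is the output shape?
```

Input: (3, 200, 18, 18) -> Output: (3, 200, 9, 9)

Answer: (3, 200, 9, 9)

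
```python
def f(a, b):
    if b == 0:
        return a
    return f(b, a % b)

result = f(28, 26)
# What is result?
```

f(28, 26) -> f(26, 2) -> f(2, 0) -> 2

Answer: 2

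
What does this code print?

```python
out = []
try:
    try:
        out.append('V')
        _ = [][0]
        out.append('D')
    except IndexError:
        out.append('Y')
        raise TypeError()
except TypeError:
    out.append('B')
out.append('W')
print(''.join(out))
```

Execution trace: 'V' (inner try body) → 'Y' (inner except IndexError) → 'B' (outer except TypeError) → 'W' (after the try/except). Output: VYBW

Answer: VYBW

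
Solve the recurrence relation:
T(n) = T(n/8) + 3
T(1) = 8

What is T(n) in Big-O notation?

Each step divides n by 8 and adds 3. After log_8(n) steps we reach T(1)=8. So T(n) = 3·log_8(n) + 8 = O(log n).

Answer: O(log n)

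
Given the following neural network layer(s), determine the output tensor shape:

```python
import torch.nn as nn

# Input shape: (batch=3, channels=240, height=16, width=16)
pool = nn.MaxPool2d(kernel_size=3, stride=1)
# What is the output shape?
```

Input: (3, 240, 16, 16) -> Output: (3, 240, 14, 14)

Answer: (3, 240, 14, 14)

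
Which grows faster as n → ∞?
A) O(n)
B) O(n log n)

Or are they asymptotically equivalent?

O(n) vs O(n log n): Higher order terms dominate.

Answer: B) O(n log n) grows faster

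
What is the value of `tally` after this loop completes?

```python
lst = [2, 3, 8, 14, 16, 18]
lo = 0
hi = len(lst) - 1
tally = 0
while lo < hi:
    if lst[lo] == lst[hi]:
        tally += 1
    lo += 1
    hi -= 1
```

Count matching pairs from ends
`tally` takes the values: 0

Answer: 0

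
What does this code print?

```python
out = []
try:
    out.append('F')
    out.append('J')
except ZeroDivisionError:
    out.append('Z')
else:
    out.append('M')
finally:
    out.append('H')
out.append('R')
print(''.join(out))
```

Execution trace: 'F' (try body) → 'J' (try body, no exception) → 'M' (else) → 'H' (finally) → 'R' (after the try/except). Output: FJMHR

Answer: FJMHR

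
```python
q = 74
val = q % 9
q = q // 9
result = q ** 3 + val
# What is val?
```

Trace:
`q = 74` → q = 74
`val = q % 9` → val = 2
`q = q // 9` → q = 8
`result = q ** 3 + val` → result = 514
So val = 2

Answer: 2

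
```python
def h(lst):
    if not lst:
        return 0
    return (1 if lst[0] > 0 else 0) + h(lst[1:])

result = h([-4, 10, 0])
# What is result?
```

Count of positive elements in [-4, 10, 0] = 1

Answer: 1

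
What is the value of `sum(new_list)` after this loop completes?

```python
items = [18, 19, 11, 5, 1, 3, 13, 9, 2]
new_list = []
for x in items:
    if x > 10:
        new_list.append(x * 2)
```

Sum of doubled values > 10
`new_list` takes the values: [] → [36] → [36, 38] → [36, 38, 22] → [36, 38, 22, 26]
So `sum(new_list)` = 122

Answer: 122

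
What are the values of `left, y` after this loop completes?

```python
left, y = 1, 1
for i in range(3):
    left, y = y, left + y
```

Fibonacci: after 3 iterations
`left, y` takes the values: (1, 1) → (1, 2) → (2, 3) → (3, 5)

Answer: 3, 5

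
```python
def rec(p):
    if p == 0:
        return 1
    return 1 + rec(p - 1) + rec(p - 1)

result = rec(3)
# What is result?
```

rec(p) = 1 + 2·rec(p-1), rec(0)=1. Closed form: (1+1)·2^3 - 1 = 15.

Answer: 15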